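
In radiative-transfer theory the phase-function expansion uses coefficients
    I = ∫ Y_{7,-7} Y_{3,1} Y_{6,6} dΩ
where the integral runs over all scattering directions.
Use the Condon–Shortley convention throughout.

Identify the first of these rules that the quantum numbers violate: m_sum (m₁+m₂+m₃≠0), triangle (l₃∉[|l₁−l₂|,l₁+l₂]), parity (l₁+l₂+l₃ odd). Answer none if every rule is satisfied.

none

m₁+m₂+m₃ = -7 + 1 + 6 = 0  ✓
triangle: |7−3|=4 ≤ l₃=6 ≤ 7+3=10  ✓
parity: l₁+l₂+l₃ = 16 is even  ✓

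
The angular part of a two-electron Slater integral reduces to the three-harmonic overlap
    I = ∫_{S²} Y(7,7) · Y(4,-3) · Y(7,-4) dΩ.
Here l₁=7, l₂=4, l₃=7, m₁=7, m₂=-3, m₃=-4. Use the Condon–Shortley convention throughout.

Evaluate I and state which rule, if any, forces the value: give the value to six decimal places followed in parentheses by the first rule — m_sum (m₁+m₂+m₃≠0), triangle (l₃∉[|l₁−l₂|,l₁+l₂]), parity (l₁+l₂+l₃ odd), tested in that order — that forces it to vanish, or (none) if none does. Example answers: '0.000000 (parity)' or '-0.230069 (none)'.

0.102369 (none)

m-sum 0 ✓  L=18 even ✓  3≤7≤11 ✓
Π(2lᵢ+1) = 15×9×15 = 2025
triangle coeff Δ(7,4,7) = 1/58198140
Σ_t [0,4]: t=0:+1/17418240 t=1:−1/622080 t=2:+1/230400 t=3:−1/622080 t=4:+1/17418240 = 1/806400
(3j)²=2268/230945 [(7 4 7; 0 0 0)], sign=-1
Σ_t [0,0]: t=0:+1/522547200 = 1/522547200
(3j)²=77/11628 [(7 4 7; 7 -3 -4)], sign=-1
⇒ 4πI² = 178605/1356277
I = (+1)√(178605/1356277/(4π)) = 0.10236881
No selection rule forces the value: the integral is nonzero (none).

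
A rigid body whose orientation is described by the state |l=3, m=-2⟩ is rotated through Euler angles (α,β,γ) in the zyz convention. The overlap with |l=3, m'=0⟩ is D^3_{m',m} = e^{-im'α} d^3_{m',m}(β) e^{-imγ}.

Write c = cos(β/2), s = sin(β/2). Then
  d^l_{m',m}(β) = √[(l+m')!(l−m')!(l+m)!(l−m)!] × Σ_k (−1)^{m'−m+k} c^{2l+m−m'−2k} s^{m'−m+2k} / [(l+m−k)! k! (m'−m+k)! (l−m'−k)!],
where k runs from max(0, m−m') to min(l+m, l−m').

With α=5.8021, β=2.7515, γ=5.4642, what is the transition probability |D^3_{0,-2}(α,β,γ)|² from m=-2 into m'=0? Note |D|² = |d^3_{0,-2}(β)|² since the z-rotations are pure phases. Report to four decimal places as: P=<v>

P=0.0335

First d^3_{0,-2}(β=2.7515), then the phase factors e^{-i(0)α} and e^{-i(-2)γ}:
Half-angle: c=0.193812, s=0.981039. N=√(6·6·1·120)=65.726707
k: max(0,(-2)−(0))=0 … min(3+(-2),3−(0))=1
  k=0: (−1)^2·65.7267/(12)·0.1938^4·0.9810^2 = +0.007438
  k=1: (−1)^3·65.7267/(12)·0.1938^2·0.9810^4 = -0.190575
d^3_{0,-2}(2.7515) = +0.007438 -0.190575 = -0.183137
|D^3_{0,-2}|² = |d^3_{0,-2}(β)|² = (-0.183137)² = 0.033539 (the z-rotation phases have unit modulus)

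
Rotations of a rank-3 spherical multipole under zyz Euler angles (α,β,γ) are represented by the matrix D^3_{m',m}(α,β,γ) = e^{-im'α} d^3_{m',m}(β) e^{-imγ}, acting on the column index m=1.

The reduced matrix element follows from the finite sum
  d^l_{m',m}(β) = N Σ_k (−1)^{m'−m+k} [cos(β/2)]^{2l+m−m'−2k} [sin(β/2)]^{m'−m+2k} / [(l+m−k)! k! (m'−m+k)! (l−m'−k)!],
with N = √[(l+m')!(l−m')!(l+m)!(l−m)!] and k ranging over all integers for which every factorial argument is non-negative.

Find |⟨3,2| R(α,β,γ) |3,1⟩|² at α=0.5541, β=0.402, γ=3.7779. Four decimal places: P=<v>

Split into d^3_{2,1}(β=0.4020) × two z-phases.
With c≡cos(β/2)=0.979867 and s≡sin(β/2)=0.199649, N=[120·1·24·2]^{1/2}=75.894664
k: max(0,(1)−(2))=0 … min(3+(1),3−(2))=1
  k=0: (−1)^1·75.8947/(24)·0.9799^5·0.1996^1 = -0.570301
  k=1: (−1)^2·75.8947/(12)·0.9799^3·0.1996^3 = +0.047352
d^3_{2,1}(0.4020) = -0.570301 +0.047352 = -0.522950
|D^3_{2,1}|² = |d^3_{2,1}(β)|² = (-0.522950)² = 0.273476 (the z-rotation phases have unit modulus)

P=0.2735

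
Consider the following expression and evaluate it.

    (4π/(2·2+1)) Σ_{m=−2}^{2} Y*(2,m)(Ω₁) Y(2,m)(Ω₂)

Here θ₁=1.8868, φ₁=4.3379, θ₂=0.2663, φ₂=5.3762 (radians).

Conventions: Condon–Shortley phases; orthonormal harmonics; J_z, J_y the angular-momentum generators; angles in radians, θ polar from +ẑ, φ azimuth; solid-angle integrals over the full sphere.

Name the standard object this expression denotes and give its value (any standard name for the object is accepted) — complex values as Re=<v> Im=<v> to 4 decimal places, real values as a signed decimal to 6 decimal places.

Legendre polynomial (addition theorem), -0.455196

This sum is the spherical-harmonic addition theorem: it equals the Legendre polynomial P_l(cos γ) of the angle γ between the two directions.
Summing Y*_{l m}(θ₁,φ₁)·Y_{l m}(θ₂,φ₂) over m ∈ [−2, 2]; prefactor 4π/(2·2+1) = 2.513274:
  [-2]  conj(Y_{2,-2})(Ω₁) = (-0.255579, 0.237609) ; Y_{2,-2}(Ω₂) = (-0.006441, 0.025964) ; Δ = (-0.004523, -0.008166)
  [-1]  conj(Y_{2,-1})(Ω₁) = (0.083474, 0.212382) ; Y_{2,-1}(Ω₂) = (0.120847, 0.154490) ; Δ = (-0.022723, 0.038562)
  [+0]  conj(Y_{2,0})(Ω₁) = (-0.224012, -0.000000) ; Y_{2,0}(Ω₂) = (0.565256, 0.000000) ; Δ = (-0.126624, -0.000000)
  [+1]  conj(Y_{2,1})(Ω₁) = (-0.083474, 0.212382) ; Y_{2,1}(Ω₂) = (-0.120847, 0.154490) ; Δ = (-0.022723, -0.038562)
  [+2]  conj(Y_{2,2})(Ω₁) = (-0.255579, -0.237609) ; Y_{2,2}(Ω₂) = (-0.006441, -0.025964) ; Δ = (-0.004523, 0.008166)
Accumulated sum (-0.181117, 0.000000); after 4π/(2l+1) scaling, (-0.455196, 0.000000) ⇒ P_2 = -0.455196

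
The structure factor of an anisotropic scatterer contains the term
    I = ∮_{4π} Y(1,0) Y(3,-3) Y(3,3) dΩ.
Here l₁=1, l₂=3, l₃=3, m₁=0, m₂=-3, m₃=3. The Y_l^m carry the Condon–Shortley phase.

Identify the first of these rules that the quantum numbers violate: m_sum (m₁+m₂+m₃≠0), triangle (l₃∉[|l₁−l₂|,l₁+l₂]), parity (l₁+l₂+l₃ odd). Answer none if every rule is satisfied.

m₁+m₂+m₃ = 0 − 3 + 3 = 0  ✓
triangle: |1−3|=2 ≤ l₃=3 ≤ 1+3=4  ✓
parity: l₁+l₂+l₃ = 7 is odd  ✗

parity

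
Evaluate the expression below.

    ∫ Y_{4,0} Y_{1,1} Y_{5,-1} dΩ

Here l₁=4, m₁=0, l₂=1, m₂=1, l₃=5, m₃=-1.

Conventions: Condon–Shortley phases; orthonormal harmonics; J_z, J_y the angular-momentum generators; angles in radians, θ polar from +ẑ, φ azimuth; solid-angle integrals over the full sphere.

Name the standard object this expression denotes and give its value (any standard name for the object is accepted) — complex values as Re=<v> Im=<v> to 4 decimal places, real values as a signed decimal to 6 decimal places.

Gaunt coefficient, -0.190188

This is a Gaunt coefficient — the integral of a triple product of spherical harmonics over the sphere.
Checks pass: Σm=0; 10 even; l₃=5∈[3,5].
(2·4+1)(2·1+1)(2·5+1) = 297
Δ: 0! 8! 2! / 11! → 1/495
sum: t=0:+1/576 = 1/576
3j²(4 1 5; 0 0 0) = Δ·Π!·Σ² = 5/99  (sign -1)
sum: t=0:+1/1152 = 1/1152
3j²(4 1 5; 0 1 -1) = Δ·Π!·Σ² = 1/33  (sign +1)
combine: 4πI² = 297·5/99·1/33 = 5/11
take √, sign -1: I = -0.19018827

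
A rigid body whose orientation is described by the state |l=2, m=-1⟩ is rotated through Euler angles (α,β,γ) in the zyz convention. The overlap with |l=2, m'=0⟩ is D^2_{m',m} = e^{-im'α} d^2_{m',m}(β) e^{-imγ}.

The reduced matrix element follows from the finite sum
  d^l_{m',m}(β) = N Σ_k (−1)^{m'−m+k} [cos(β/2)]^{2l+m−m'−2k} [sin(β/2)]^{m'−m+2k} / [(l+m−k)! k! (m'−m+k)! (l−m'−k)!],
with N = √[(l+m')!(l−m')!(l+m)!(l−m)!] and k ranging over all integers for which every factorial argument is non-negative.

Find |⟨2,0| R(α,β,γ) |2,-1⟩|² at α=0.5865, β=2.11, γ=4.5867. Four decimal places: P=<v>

Split into d^2_{0,-1}(β=2.1100) × two z-phases.
Half-angle: c=0.493228, s=0.869900. N=√(2·2·1·6)=4.898979
The bounds max(0,m−m')=0 and min(l+m,l−m')=1 give 2 terms
  k=0: (−1)^1·4.8990/(2)·0.4932^3·0.8699^1 = -0.255675
  k=1: (−1)^2·4.8990/(2)·0.4932^1·0.8699^3 = +0.795301
d^2_{0,-1}(2.1100) = -0.255675 +0.795301 = +0.539626
|D^2_{0,-1}|² = |d^2_{0,-1}(β)|² = (+0.539626)² = 0.291197 (the z-rotation phases have unit modulus)

P=0.2912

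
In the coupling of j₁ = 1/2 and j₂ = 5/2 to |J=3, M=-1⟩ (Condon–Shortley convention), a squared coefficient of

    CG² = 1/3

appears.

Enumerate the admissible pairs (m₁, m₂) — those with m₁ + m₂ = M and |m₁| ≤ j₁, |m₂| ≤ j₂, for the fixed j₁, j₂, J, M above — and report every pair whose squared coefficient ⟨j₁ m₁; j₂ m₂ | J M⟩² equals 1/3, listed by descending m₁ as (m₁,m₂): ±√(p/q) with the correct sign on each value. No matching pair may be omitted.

(1/2,-3/2): +√(1/3)

Admissible pairs with m₁+m₂ = M = -1: (-1/2,-1/2), (1/2,-3/2)
  (m₁,m₂)=(1/2,-3/2): CG² = 1/3, CG = +√(1/3)   ← matches the target
  (m₁,m₂)=(-1/2,-1/2): CG² = 2/3, CG = +√(2/3)
Pairs with CG² = 1/3: (1/2,-3/2): +√(1/3)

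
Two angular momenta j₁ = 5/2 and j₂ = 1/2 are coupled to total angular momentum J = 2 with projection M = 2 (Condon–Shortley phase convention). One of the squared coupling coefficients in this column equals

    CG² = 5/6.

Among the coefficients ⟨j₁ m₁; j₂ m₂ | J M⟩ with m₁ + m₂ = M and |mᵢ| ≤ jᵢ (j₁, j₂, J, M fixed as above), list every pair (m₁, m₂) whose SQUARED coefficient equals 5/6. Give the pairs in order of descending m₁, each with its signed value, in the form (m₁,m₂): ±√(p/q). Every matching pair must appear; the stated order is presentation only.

(5/2,-1/2): +√(5/6)

Admissible pairs with m₁+m₂ = M = 2: (3/2,1/2), (5/2,-1/2)
  (m₁,m₂)=(5/2,-1/2): CG² = 5/6, CG = +√(5/6)   ← matches the target
  (m₁,m₂)=(3/2,1/2): CG² = 1/6, CG = −√(1/6)
Pairs with CG² = 5/6: (5/2,-1/2): +√(5/6)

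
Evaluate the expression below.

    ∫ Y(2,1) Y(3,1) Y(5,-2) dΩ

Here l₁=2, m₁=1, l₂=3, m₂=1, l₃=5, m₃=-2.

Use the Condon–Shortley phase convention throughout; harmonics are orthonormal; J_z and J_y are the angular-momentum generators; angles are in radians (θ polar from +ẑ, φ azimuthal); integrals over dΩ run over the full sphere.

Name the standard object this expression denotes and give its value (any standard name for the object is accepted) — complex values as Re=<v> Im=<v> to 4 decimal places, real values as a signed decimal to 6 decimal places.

This is a Gaunt coefficient — the integral of a triple product of spherical harmonics over the sphere.
Rules hold: Σm=0, L=10 even, 1≤5≤5.
N = 5·7·11 = 385
Δ = 0!·4!·6!/11! = 1/2310
Racah Σ t=0..0: t=0:+1/144 = 1/144
⇒ 3j(2 3 5; 0 0 0)² = 10/231, sgn -1
Racah Σ t=0..0: t=0:+1/288 = 1/288
⇒ 3j(2 3 5; 1 1 -2)² = 1/22, sgn -1
4πI² = N·(3j₀)²·(3jₘ)² = 25/33
I = +1·√(0.757576/4π) = 0.24553200

Gaunt coefficient, +0.245532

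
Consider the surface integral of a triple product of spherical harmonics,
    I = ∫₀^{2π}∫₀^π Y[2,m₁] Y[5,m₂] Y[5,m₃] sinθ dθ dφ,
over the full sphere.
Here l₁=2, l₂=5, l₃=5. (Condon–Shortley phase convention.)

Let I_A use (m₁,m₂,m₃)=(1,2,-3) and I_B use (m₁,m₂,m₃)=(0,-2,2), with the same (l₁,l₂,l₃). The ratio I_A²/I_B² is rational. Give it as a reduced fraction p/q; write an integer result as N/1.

25/9

l's match ⇒ only the (l;m) 3-j factors differ between A and B.
A: triangle coeff Δ(2,5,5) = 1/38610; Σ_t [0,1]: t=0:+1/10080 t=1:−1/2880 = -1/4032; (3j)²=10/429 [(2 5 5; 1 2 -3)], sign=-1
B: triangle coeff Δ(2,5,5) = 1/38610; Σ_t [0,2]: t=0:+1/2880 t=1:−1/1440 t=2:+1/20160 = -1/3360; (3j)²=6/715 [(2 5 5; 0 -2 2)], sign=+1
I_A²/I_B² = (10/429)/(6/715) = 25/9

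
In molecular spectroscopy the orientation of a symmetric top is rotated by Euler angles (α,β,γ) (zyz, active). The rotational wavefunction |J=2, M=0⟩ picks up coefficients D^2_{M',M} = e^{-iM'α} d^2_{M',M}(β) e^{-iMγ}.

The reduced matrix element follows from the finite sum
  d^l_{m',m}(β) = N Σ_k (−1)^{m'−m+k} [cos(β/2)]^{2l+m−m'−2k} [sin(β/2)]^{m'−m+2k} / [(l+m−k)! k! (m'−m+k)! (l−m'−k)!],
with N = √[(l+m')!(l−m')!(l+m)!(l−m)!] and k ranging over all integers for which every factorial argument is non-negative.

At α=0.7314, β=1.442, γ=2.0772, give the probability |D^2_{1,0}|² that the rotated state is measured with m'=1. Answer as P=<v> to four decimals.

Split into d^2_{1,0}(β=1.4420) × two z-phases.
With c≡cos(β/2)=0.751146 and s≡sin(β/2)=0.660136, N=[6·1·2·2]^{1/2}=4.898979
Admissible k: 0..1 (factorial args all ≥0)
  k=0: (−1)^1·4.8990/(2)·0.7511^3·0.6601^1 = -0.685302
  k=1: (−1)^2·4.8990/(2)·0.7511^1·0.6601^3 = +0.529298
d^2_{1,0}(1.4420) = -0.685302 +0.529298 = -0.156004
|D^2_{1,0}|² = |d^2_{1,0}(β)|² = (-0.156004)² = 0.024337 (the z-rotation phases have unit modulus)

P=0.0243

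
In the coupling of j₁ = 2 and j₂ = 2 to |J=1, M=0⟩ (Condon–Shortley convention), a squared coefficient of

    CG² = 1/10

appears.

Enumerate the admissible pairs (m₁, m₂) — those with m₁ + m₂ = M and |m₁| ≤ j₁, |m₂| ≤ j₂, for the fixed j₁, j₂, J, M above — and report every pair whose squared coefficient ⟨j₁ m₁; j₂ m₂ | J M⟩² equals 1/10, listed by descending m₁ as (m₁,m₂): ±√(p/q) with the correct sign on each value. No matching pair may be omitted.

(1,-1): −√(1/10); (-1,1): +√(1/10)

Admissible pairs with m₁+m₂ = M = 0: (-2,2), (-1,1), (0,0), (1,-1), (2,-2)
  (m₁,m₂)=(2,-2): CG² = 2/5, CG = +√(2/5)
  (m₁,m₂)=(1,-1): CG² = 1/10, CG = −√(1/10)   ← matches the target
  (m₁,m₂)=(0,0): CG² = 0/1, CG = 0
  (m₁,m₂)=(-1,1): CG² = 1/10, CG = +√(1/10)   ← matches the target
  (m₁,m₂)=(-2,2): CG² = 2/5, CG = −√(2/5)
Pairs with CG² = 1/10: (1,-1): −√(1/10); (-1,1): +√(1/10)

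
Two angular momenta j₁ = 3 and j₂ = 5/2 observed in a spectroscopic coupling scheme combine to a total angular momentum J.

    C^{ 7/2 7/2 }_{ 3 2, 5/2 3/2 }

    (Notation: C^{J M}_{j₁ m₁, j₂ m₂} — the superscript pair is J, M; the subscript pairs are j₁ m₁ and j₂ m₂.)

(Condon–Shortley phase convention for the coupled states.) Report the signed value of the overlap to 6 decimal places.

triangle: 2!·4!·3!/10! = 288/3628800
(j±m)!: 5!·1!·4!·1!·7!·0! = 14515200
prefactor² = (2J+1)·Δ·N² = 9216
  k=1: −1/(1!·1!·0!·3!·4!·0!) = -1/144
Σ = -1/144  ⇒  CG² = 9216·(-1/144)² = 4/9
CG = −√(4/9) = -0.666667

−√(4/9) = -0.666667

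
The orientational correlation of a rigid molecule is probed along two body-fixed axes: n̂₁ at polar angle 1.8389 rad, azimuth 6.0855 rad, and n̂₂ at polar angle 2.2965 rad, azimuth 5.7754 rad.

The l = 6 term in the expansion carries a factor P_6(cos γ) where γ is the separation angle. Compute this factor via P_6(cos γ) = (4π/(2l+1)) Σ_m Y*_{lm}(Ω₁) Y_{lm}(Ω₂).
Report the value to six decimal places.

-0.381596

Addition theorem: P_6(cos γ) = (4π/13) Σ_m Y*_{lm}(Ω₁) Y_{lm}(Ω₂), m = −6…6:
  m=-6: (0.145736, -0.359972) × (-0.084254, 0.008018) = (-0.009393, 0.031497)  (running Σ = (-0.009393, 0.031497))
  m=-5: (-0.203269, 0.308657) × (0.214289, -0.147443) = (0.001951, 0.096112)  (running Σ = (-0.007442, 0.127610))
  m=-4: (-0.049484, 0.050015) × (-0.190812, 0.384796) = (-0.009804, -0.028585)  (running Σ = (-0.017245, 0.099025))
  m=-3: (0.285853, -0.192662) × (-0.015831, -0.333456) = (-0.068770, -0.092269)  (running Σ = (-0.086015, 0.006756))
  m=-2: (-0.028122, 0.011737) × (-0.050556, -0.081500) = (0.002378, 0.001699)  (running Σ = (-0.083637, 0.008454))
  m=-1: (-0.315467, 0.063189) × (0.323765, 0.180161) = (-0.113522, -0.036377)  (running Σ = (-0.197158, -0.027922))
  m=0: (0.057015, -0.000000) × (-0.007851, 0.000000) = (-0.000448, 0.000000)  (running Σ = (-0.197606, -0.027922))
  m=1: (0.315467, 0.063189) × (-0.323765, 0.180161) = (-0.113522, 0.036377)  (running Σ = (-0.311127, 0.008454))
  m=2: (-0.028122, -0.011737) × (-0.050556, 0.081500) = (0.002378, -0.001699)  (running Σ = (-0.308749, 0.006756))
  m=3: (-0.285853, -0.192662) × (0.015831, -0.333456) = (-0.068770, 0.092269)  (running Σ = (-0.377519, 0.099025))
  m=4: (-0.049484, -0.050015) × (-0.190812, -0.384796) = (-0.009804, 0.028585)  (running Σ = (-0.387322, 0.127610))
  m=5: (0.203269, 0.308657) × (-0.214289, -0.147443) = (0.001951, -0.096112)  (running Σ = (-0.385371, 0.031497))
  m=6: (0.145736, 0.359972) × (-0.084254, -0.008018) = (-0.009393, -0.031497)  (running Σ = (-0.394764, 0.000000))
Σ over m = (-0.394764, 0.000000); ×(4π/13) → (-0.381596, 0.000000). Real part: -0.381596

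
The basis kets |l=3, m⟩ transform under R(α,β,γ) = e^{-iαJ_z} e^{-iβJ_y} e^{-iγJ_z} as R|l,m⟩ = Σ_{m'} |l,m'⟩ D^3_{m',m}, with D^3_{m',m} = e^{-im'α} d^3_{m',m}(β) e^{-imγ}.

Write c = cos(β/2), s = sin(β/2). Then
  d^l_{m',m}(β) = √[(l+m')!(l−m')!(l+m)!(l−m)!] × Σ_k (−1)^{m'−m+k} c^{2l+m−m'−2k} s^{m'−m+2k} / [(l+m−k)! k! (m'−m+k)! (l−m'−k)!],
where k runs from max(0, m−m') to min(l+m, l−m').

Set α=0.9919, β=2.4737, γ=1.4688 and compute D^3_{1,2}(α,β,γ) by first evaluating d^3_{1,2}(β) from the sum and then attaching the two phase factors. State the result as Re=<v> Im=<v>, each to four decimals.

Re=0.1245 Im=-0.1251

First d^3_{1,2}(β=2.4737), then the phase factors e^{-i(1)α} and e^{-i(2)γ}:
Half-angle: c=0.327774, s=0.944756. N=√(24·2·120·1)=75.894664
Admissible k: 1..2 (factorial args all ≥0)
  k=1: (−1)^0·75.8947/(24)·0.3278^5·0.9448^1 = +0.011303
  k=2: (−1)^1·75.8947/(12)·0.3278^3·0.9448^3 = -0.187807
d^3_{1,2}(2.4737) = +0.011303 -0.187807 = -0.176504
Attach z-rotation phases: D = e^{-i(1)(0.9919)}·(-0.176504)·e^{-i(2)(1.4688)} = +0.124494-0.125120i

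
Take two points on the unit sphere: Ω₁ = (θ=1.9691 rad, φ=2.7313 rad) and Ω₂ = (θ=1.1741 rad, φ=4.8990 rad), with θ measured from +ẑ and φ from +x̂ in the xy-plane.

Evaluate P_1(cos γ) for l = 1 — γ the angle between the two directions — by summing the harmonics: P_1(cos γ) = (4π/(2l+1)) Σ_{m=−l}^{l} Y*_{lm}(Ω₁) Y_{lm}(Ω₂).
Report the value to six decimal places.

-0.627708

Term-by-term m-sum for l=1 (normalisation 4π/3 = 4.188790):
  m=-1: Y*=-0.292019+0.127022i  Y=+0.059122+0.313131i  product -0.057039-0.083931i
  m=+0: Y*=-0.189507-0.000000i  Y=+0.188783+0.000000i  product -0.035776-0.000000i
  m=+1: Y*=+0.292019+0.127022i  Y=-0.059122+0.313131i  product -0.057039+0.083931i
Accumulated sum -0.149854+0.000000i; after 4π/(2l+1) scaling, -0.627708+0.000000i ⇒ P_1 = -0.627708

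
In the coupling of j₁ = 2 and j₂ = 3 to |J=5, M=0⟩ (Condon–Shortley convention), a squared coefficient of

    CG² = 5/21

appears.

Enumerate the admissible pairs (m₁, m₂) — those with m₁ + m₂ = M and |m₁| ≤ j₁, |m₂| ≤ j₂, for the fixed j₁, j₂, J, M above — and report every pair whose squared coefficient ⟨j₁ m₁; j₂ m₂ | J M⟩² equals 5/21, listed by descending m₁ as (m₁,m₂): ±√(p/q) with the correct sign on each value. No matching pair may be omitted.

(1,-1): +√(5/21); (-1,1): +√(5/21)

Admissible pairs with m₁+m₂ = M = 0: (-2,2), (-1,1), (0,0), (1,-1), (2,-2)
  (m₁,m₂)=(2,-2): CG² = 1/42, CG = +√(1/42)
  (m₁,m₂)=(1,-1): CG² = 5/21, CG = +√(5/21)   ← matches the target
  (m₁,m₂)=(0,0): CG² = 10/21, CG = +√(10/21)
  (m₁,m₂)=(-1,1): CG² = 5/21, CG = +√(5/21)   ← matches the target
  (m₁,m₂)=(-2,2): CG² = 1/42, CG = +√(1/42)
Pairs with CG² = 5/21: (1,-1): +√(5/21); (-1,1): +√(5/21)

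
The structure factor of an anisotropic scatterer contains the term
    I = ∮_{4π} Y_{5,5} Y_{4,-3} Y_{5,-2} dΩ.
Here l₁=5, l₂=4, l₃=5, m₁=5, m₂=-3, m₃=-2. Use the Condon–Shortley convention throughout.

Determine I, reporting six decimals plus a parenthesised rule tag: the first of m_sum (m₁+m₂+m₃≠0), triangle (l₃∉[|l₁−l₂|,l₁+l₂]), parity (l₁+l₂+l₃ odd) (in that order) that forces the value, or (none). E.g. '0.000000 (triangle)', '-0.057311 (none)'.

Rules hold: Σm=0, L=14 even, 1≤5≤9.
N = 11·9·11 = 1089
Δ = 4!·6!·4!/15! = 1/3153150
Racah Σ t=0..4: t=0:+1/69120 t=1:−1/1728 t=2:+1/576 t=3:−1/1728 t=4:+1/69120 = 7/11520
⇒ 3j(5 4 5; 0 0 0)² = 2/143, sgn -1
Racah Σ t=0..0: t=0:+1/103680 = 1/103680
⇒ 3j(5 4 5; 5 -3 -2)² = 7/429, sgn -1
4πI² = N·(3j₀)²·(3jₘ)² = 42/169
I = +1·√(0.248521/4π) = 0.14062948
No selection rule forces the value: the integral is nonzero (none).

0.140629 (none)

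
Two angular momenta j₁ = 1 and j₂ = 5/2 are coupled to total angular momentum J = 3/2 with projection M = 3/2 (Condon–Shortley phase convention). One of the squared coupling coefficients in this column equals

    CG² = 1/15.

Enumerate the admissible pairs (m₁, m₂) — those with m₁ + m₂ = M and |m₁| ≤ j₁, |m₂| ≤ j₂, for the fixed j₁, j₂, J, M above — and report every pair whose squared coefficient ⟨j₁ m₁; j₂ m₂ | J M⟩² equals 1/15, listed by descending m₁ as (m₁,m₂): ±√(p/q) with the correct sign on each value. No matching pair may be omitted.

Admissible pairs with m₁+m₂ = M = 3/2: (-1,5/2), (0,3/2), (1,1/2)
  (m₁,m₂)=(1,1/2): CG² = 1/15, CG = +√(1/15)   ← matches the target
  (m₁,m₂)=(0,3/2): CG² = 4/15, CG = −√(4/15)
  (m₁,m₂)=(-1,5/2): CG² = 2/3, CG = +√(2/3)
Pairs with CG² = 1/15: (1,1/2): +√(1/15)

(1,1/2): +√(1/15)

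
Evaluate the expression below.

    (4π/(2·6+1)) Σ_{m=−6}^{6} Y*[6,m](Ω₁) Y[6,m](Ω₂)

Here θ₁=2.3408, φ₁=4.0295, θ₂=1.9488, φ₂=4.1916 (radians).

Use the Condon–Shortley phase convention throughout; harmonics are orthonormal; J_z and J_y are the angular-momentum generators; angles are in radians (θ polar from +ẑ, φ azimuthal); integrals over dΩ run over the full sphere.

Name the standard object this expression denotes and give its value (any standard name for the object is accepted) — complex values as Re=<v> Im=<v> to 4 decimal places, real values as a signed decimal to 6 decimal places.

This sum is the spherical-harmonic addition theorem: it equals the Legendre polynomial P_l(cos γ) of the angle γ between the two directions.
Addition theorem: P_6(cos γ) = (4π/13) Σ_m Y*_{lm}(Ω₁) Y_{lm}(Ω₂), m = −6…6:
  [-6]  conj(Y_{6,-6})(Ω₁) = (0.038161, -0.054016) ; Y_{6,-6}(Ω₂) = (0.311305, -0.005249) ; Δ = (0.011596, -0.017016)
  [-5]  conj(Y_{6,-5})(Ω₁) = (-0.059866, -0.213935) ; Y_{6,-5}(Ω₂) = (0.219335, 0.367865) ; Δ = (0.065569, -0.068946)
  [-4]  conj(Y_{6,-4})(Ω₁) = (-0.376404, -0.163613) ; Y_{6,-4}(Ω₂) = (-0.065031, 0.115618) ; Δ = (0.043395, -0.032879)
  [-3]  conj(Y_{6,-3})(Ω₁) = (-0.347239, 0.179838) ; Y_{6,-3}(Ω₂) = (0.289817, -0.002443) ; Δ = (-0.100196, 0.052968)
  [-2]  conj(Y_{6,-2})(Ω₁) = (-0.000921, 0.004427) ; Y_{6,-2}(Ω₂) = (0.119240, 0.203875) ; Δ = (-0.001012, 0.000340)
  [-1]  conj(Y_{6,-1})(Ω₁) = (-0.232351, -0.285636) ; Y_{6,-1}(Ω₂) = (0.107293, -0.187049) ; Δ = (-0.078358, 0.012814)
  [+0]  conj(Y_{6,0})(Ω₁) = (-0.114598, -0.000000) ; Y_{6,0}(Ω₂) = (0.256918, 0.000000) ; Δ = (-0.029442, -0.000000)
  [+1]  conj(Y_{6,1})(Ω₁) = (0.232351, -0.285636) ; Y_{6,1}(Ω₂) = (-0.107293, -0.187049) ; Δ = (-0.078358, -0.012814)
  [+2]  conj(Y_{6,2})(Ω₁) = (-0.000921, -0.004427) ; Y_{6,2}(Ω₂) = (0.119240, -0.203875) ; Δ = (-0.001012, -0.000340)
  [+3]  conj(Y_{6,3})(Ω₁) = (0.347239, 0.179838) ; Y_{6,3}(Ω₂) = (-0.289817, -0.002443) ; Δ = (-0.100196, -0.052968)
  [+4]  conj(Y_{6,4})(Ω₁) = (-0.376404, 0.163613) ; Y_{6,4}(Ω₂) = (-0.065031, -0.115618) ; Δ = (0.043395, 0.032879)
  [+5]  conj(Y_{6,5})(Ω₁) = (0.059866, -0.213935) ; Y_{6,5}(Ω₂) = (-0.219335, 0.367865) ; Δ = (0.065569, 0.068946)
  [+6]  conj(Y_{6,6})(Ω₁) = (0.038161, 0.054016) ; Y_{6,6}(Ω₂) = (0.311305, 0.005249) ; Δ = (0.011596, 0.017016)
Accumulated sum (-0.147457, -0.000000); after 4π/(2l+1) scaling, (-0.142539, -0.000000) ⇒ P_6 = -0.142539

Legendre polynomial (addition theorem), -0.142539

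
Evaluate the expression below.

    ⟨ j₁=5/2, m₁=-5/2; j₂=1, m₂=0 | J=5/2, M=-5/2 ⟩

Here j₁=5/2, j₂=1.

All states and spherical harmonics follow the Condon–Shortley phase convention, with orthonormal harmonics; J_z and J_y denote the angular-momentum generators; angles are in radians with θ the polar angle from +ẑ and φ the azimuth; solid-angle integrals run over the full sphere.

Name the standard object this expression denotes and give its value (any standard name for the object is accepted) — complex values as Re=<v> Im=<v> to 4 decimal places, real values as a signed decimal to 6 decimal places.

This is a Clebsch–Gordan (vector-coupling) coefficient.
√[6·1!4!1!/7! · 0!5!1!1!0!5!] = √(2880/7)
  +(−1)^1/∏(1,0,4,0,0,1)! = -1/24  (running -1/24)
⟨..|..⟩ = √(2880/7)·(-1/24) = -0.845154

Clebsch–Gordan coefficient, −√(5/7) ≈ -0.845154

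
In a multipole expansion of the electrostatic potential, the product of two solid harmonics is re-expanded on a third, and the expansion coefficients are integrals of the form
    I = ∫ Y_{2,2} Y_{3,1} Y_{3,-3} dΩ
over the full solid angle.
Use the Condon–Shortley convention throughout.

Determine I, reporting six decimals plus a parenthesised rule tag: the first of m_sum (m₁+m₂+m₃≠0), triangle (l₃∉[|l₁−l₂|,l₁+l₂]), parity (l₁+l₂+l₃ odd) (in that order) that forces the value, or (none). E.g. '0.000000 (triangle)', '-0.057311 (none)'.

0.132981 (none)

Rules hold: Σm=0, L=8 even, 1≤3≤5.
N = 5·7·7 = 245
Δ = 2!·2!·4!/9! = 1/3780
Racah Σ t=0..2: t=0:+1/24 t=1:−1/4 t=2:+1/24 = -1/6
⇒ 3j(2 3 3; 0 0 0)² = 4/105, sgn +1
Racah Σ t=0..0: t=0:+1/96 = 1/96
⇒ 3j(2 3 3; 2 1 -3)² = 1/42, sgn +1
4πI² = N·(3j₀)²·(3jₘ)² = 2/9
I = +1·√(0.222222/4π) = 0.13298076
No selection rule forces the value: the integral is nonzero (none).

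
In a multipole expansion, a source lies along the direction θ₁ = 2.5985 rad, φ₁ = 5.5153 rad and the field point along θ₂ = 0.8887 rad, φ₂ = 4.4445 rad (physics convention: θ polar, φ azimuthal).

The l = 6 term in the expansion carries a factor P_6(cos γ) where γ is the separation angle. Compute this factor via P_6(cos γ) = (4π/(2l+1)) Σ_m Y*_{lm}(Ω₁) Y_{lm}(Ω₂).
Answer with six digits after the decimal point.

0.218114

Summing Y*_{l m}(θ₁,φ₁)·Y_{l m}(θ₂,φ₂) over m ∈ [−6, 6]; prefactor 4π/(2·6+1) = 0.966644:
  [-6]  conj(Y_{6,-6})(Ω₁) = -0.00097 + 0.00915j ; Y_{6,-6}(Ω₂) = 0.00386 - 0.10562j ; Δ = 0.00096 + 0.00014j
  [-5]  conj(Y_{6,-5})(Ω₁) = 0.04046 - 0.03393j ; Y_{6,-5}(Ω₂) = -0.28942 + 0.06818j ; Δ = -0.00940 + 0.01258j
  [-4]  conj(Y_{6,-4})(Ω₁) = -0.17928 - 0.01258j ; Y_{6,-4}(Ω₂) = 0.20912 + 0.38348j ; Δ = -0.03267 - 0.07138j
  [-3]  conj(Y_{6,-3})(Ω₁) = 0.26066 + 0.28960j ; Y_{6,-3}(Ω₂) = 0.18968 - 0.18288j ; Δ = 0.10240 + 0.00726j
  [-2]  conj(Y_{6,-2})(Ω₁) = 0.01686 - 0.48111j ; Y_{6,-2}(Ω₂) = 0.15886 + 0.09431j ; Δ = 0.04805 - 0.07484j
  [-1]  conj(Y_{6,-1})(Ω₁) = -0.09694 + 0.09360j ; Y_{6,-1}(Ω₂) = 0.09128 - 0.33256j ; Δ = 0.02228 + 0.04078j
  [+0]  conj(Y_{6,0})(Ω₁) = -0.40091 + 0.00000j ; Y_{6,0}(Ω₂) = 0.09386 + 0.00000j ; Δ = -0.03763 + 0.00000j
  [+1]  conj(Y_{6,1})(Ω₁) = 0.09694 + 0.09360j ; Y_{6,1}(Ω₂) = -0.09128 - 0.33256j ; Δ = 0.02228 - 0.04078j
  [+2]  conj(Y_{6,2})(Ω₁) = 0.01686 + 0.48111j ; Y_{6,2}(Ω₂) = 0.15886 - 0.09431j ; Δ = 0.04805 + 0.07484j
  [+3]  conj(Y_{6,3})(Ω₁) = -0.26066 + 0.28960j ; Y_{6,3}(Ω₂) = -0.18968 - 0.18288j ; Δ = 0.10240 - 0.00726j
  [+4]  conj(Y_{6,4})(Ω₁) = -0.17928 + 0.01258j ; Y_{6,4}(Ω₂) = 0.20912 - 0.38348j ; Δ = -0.03267 + 0.07138j
  [+5]  conj(Y_{6,5})(Ω₁) = -0.04046 - 0.03393j ; Y_{6,5}(Ω₂) = 0.28942 + 0.06818j ; Δ = -0.00940 - 0.01258j
  [+6]  conj(Y_{6,6})(Ω₁) = -0.00097 - 0.00915j ; Y_{6,6}(Ω₂) = 0.00386 + 0.10562j ; Δ = 0.00096 - 0.00014j
Accumulated sum 0.22564 + 0.00000j; after 4π/(2l+1) scaling, 0.21811 + 0.00000j ⇒ P_6 = 0.218114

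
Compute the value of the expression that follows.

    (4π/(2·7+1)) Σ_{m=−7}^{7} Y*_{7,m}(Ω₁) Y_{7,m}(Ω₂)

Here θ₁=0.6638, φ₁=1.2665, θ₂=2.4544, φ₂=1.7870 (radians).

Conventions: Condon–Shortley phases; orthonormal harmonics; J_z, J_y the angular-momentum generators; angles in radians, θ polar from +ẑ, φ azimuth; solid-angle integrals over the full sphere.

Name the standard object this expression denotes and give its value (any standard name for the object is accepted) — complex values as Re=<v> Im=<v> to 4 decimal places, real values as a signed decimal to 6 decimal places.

Legendre polynomial (addition theorem), +0.262670

This sum is the spherical-harmonic addition theorem: it equals the Legendre polynomial P_l(cos γ) of the angle γ between the two directions.
Summing Y*_{l m}(θ₁,φ₁)·Y_{l m}(θ₂,φ₂) over m ∈ [−7, 7]; prefactor 4π/(2·7+1) = 0.837758:
  m=-7: Y*=(-0.014284, 0.008941)  Y=(0.020639, 0.001185)  product (-0.000305, 0.000168)
  m=-6: Y*=(0.020331, 0.078001)  Y=(0.025466, -0.090753)  product (0.007597, 0.000141)
  m=-5: Y*=(0.229873, 0.011345)  Y=(-0.225148, -0.120027)  product (-0.050394, -0.030145)
  m=-4: Y*=(0.146094, -0.395782)  Y=(-0.284220, 0.333371)  product (0.090419, 0.161193)
  m=-3: Y*=(-0.349979, -0.270449)  Y=(0.249515, 0.329169)  product (0.001698, -0.182683)
  m=-2: Y*=(-0.068946, 0.048043)  Y=(0.014649, -0.006761)  product (-0.000685, 0.001170)
  m=-1: Y*=(-0.109998, -0.350258)  Y=(0.082968, 0.377751)  product (0.123184, -0.070612)
  m=+0: Y*=(-0.207956, -0.000000)  Y=(0.141801, 0.000000)  product (-0.029488, -0.000000)
  m=+1: Y*=(0.109998, -0.350258)  Y=(-0.082968, 0.377751)  product (0.123184, 0.070612)
  m=+2: Y*=(-0.068946, -0.048043)  Y=(0.014649, 0.006761)  product (-0.000685, -0.001170)
  m=+3: Y*=(0.349979, -0.270449)  Y=(-0.249515, 0.329169)  product (0.001698, 0.182683)
  m=+4: Y*=(0.146094, 0.395782)  Y=(-0.284220, -0.333371)  product (0.090419, -0.161193)
  m=+5: Y*=(-0.229873, 0.011345)  Y=(0.225148, -0.120027)  product (-0.050394, 0.030145)
  m=+6: Y*=(0.020331, -0.078001)  Y=(0.025466, 0.090753)  product (0.007597, -0.000141)
  m=+7: Y*=(0.014284, 0.008941)  Y=(-0.020639, 0.001185)  product (-0.000305, -0.000168)
Accumulated sum (0.313540, -0.000000); after 4π/(2l+1) scaling, (0.262670, -0.000000) ⇒ P_7 = 0.262670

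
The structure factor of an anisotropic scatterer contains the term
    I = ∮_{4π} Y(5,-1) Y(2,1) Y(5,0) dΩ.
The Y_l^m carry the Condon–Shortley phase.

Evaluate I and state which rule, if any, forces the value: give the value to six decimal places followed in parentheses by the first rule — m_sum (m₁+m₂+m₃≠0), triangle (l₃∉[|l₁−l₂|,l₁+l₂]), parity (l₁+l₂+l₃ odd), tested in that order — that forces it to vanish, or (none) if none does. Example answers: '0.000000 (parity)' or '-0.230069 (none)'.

-0.036166 (none)

Rules hold: Σm=0, L=12 even, 3≤5≤7.
N = 11·5·11 = 605
Δ = 2!·8!·2!/13! = 1/38610
Racah Σ t=0..2: t=0:+1/2880 t=1:−1/576 t=2:+1/2880 = -1/960
⇒ 3j(5 2 5; 0 0 0)² = 10/429, sgn +1
Racah Σ t=1..2: t=1:−1/1440 t=2:+1/1152 = 1/5760
⇒ 3j(5 2 5; -1 1 0)² = 1/858, sgn -1
4πI² = N·(3j₀)²·(3jₘ)² = 25/1521
I = -1·√(0.0164366/4π) = -0.03616600
No selection rule forces the value: the integral is nonzero (none).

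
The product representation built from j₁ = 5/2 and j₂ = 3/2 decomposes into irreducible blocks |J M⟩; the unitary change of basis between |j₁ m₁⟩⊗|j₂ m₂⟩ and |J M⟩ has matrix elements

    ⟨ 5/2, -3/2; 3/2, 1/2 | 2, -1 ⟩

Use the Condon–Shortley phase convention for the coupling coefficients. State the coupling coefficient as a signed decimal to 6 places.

triangle: 2!*3!*1!/7! = 12/5040
(j±m)!: 1!*4!*2!*1!*1!*3! = 288
prefactor² = (2J+1)*Δ*N² = 24/7
  k=1: −1/(1!*1!*3!*1!*0!*0!) = -1/6
  k=2: +1/(2!*0!*2!*0!*1!*1!) = 1/4
Σ = 1/12  ⇒  CG² = 24/7*(1/12)² = 1/42
CG = +√(1/42) = +0.154303

+0.154303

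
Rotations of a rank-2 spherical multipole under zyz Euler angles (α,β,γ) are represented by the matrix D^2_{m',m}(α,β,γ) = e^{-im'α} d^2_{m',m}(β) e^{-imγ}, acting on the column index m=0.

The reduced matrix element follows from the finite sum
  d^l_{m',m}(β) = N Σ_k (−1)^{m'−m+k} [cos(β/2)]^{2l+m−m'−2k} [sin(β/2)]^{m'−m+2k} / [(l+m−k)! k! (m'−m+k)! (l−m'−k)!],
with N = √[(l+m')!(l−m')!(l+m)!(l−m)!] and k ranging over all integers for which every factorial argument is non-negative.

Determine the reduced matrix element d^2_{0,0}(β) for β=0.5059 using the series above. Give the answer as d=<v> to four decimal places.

d=0.6478

d^2_{0,0}(β=0.5059) via the finite sum:
Half-angle: c=0.968178, s=0.250261. N=√(2·2·2·2)=4.000000
k∈{0,1,2} keeps every argument non-negative
  k=0: (−1)^0·4.0000/(4)·0.9682^4·0.2503^0 = +0.878661
  k=1: (−1)^1·4.0000/(1)·0.9682^2·0.2503^2 = -0.234832
  k=2: (−1)^2·4.0000/(4)·0.9682^0·0.2503^4 = +0.003923
d^2_{0,0}(0.5059) = +0.878661 -0.234832 +0.003923 = +0.647752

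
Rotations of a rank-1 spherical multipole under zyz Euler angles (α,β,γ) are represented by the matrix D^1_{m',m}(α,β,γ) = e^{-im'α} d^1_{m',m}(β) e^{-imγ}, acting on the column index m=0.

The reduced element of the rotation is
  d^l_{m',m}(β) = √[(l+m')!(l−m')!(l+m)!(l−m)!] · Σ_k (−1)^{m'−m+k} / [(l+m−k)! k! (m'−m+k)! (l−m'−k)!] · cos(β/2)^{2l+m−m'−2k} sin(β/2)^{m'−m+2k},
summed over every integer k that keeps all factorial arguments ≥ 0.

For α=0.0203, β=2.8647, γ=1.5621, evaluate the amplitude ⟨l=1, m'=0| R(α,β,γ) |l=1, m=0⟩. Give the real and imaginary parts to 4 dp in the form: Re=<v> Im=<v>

Re=-0.9619 Im=0.0000

First d^1_{0,0}(β=2.8647), then the phase factors e^{-i(0)α} and e^{-i(0)γ}:
Half-angle: c=0.138004, s=0.990432. N=√(1·1·1·1)=1.000000
Admissible k: 0..1 (factorial args all ≥0)
  k=0: (−1)^0·1.0000/(1)·0.1380^2·0.9904^0 = +0.019045
  k=1: (−1)^1·1.0000/(1)·0.1380^0·0.9904^2 = -0.980955
d^1_{0,0}(2.8647) = +0.019045 -0.980955 = -0.961910
D = (+1.000000+0.000000i)·(-0.961910)·(+1.000000+0.000000i) = -0.961910+0.000000i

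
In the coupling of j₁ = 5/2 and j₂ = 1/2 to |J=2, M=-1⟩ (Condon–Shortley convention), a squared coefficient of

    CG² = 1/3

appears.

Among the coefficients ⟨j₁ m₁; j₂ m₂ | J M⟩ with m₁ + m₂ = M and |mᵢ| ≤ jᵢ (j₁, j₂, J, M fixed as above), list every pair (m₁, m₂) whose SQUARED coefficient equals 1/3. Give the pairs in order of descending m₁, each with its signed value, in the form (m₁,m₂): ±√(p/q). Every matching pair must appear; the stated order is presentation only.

Admissible pairs with m₁+m₂ = M = -1: (-3/2,1/2), (-1/2,-1/2)
  (m₁,m₂)=(-1/2,-1/2): CG² = 1/3, CG = +√(1/3)   ← matches the target
  (m₁,m₂)=(-3/2,1/2): CG² = 2/3, CG = −√(2/3)
Pairs with CG² = 1/3: (-1/2,-1/2): +√(1/3)

(-1/2,-1/2): +√(1/3)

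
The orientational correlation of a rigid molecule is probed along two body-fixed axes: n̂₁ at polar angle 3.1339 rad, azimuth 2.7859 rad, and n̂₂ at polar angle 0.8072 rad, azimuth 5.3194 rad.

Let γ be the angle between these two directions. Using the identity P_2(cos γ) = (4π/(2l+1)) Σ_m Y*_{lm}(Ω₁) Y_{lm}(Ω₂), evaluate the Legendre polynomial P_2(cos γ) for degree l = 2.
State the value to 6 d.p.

Term-by-term m-sum for l=2 (normalisation 4π/5 = 2.513274):
  term(m=-2) = +0.000002+0.000004i   from Y*(Ω₁)=+0.000017-0.000015i, Y(Ω₂)=-0.070394+0.188864i
  term(m=-1) = +0.001882+0.001310i   from Y*(Ω₁)=+0.005571-0.002069i, Y(Ω₂)=+0.220127+0.316967i
  term(m=+0) = +0.086456+0.000000i   from Y*(Ω₁)=+0.630727-0.000000i, Y(Ω₂)=+0.137074+0.000000i
  term(m=+1) = +0.001882-0.001310i   from Y*(Ω₁)=-0.005571-0.002069i, Y(Ω₂)=-0.220127+0.316967i
  term(m=+2) = +0.000002-0.000004i   from Y*(Ω₁)=+0.000017+0.000015i, Y(Ω₂)=-0.070394-0.188864i
Accumulated sum +0.090224+0.000000i; after 4π/(2l+1) scaling, +0.226757+0.000000i ⇒ P_2 = 0.226757

0.226757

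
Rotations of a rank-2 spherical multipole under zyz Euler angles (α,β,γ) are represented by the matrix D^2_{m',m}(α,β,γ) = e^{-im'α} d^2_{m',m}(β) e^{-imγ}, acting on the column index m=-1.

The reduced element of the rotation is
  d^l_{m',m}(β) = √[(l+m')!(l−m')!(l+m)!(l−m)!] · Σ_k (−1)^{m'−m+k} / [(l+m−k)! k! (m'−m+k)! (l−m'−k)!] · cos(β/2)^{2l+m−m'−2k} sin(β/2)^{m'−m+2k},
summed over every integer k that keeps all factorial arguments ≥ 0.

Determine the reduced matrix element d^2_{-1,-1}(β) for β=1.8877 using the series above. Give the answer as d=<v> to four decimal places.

d=-0.5587

d^2_{-1,-1}(β=1.8877) via the finite sum:
Half-angle: c=0.586675, s=0.809823. N=√(1·6·1·6)=6.000000
Admissible k: 0..1 (factorial args all ≥0)
  k=0: (−1)^0·6.0000/(6)·0.5867^4·0.8098^0 = +0.118465
  k=1: (−1)^1·6.0000/(2)·0.5867^2·0.8098^2 = -0.677167
d^2_{-1,-1}(1.8877) = +0.118465 -0.677167 = -0.558702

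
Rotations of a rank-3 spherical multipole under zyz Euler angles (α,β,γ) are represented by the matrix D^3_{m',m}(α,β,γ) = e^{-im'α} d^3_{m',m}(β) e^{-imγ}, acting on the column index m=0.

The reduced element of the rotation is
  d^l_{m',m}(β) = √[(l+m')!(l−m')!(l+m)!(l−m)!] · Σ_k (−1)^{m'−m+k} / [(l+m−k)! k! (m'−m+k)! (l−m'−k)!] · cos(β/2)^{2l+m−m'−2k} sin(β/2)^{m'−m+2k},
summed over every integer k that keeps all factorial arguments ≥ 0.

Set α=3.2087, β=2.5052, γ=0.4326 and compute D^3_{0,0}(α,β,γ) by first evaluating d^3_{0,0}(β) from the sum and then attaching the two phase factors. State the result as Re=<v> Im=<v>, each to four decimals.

D^3_{0,0}(3.2087,2.5052,0.4326) = e^{-i·0·3.2087}·d^3_{0,0}(2.5052)·e^{-i·0·0.4326}. Compute d first:
c=cos(2.505200/2)=0.312854, s=sin(2.505200/2)=0.949801; N=√[6·6·6·6]=36.000000
The bounds max(0,m−m')=0 and min(l+m,l−m')=3 give 4 terms
  k=0: (−1)^0·36.0000/(36)·0.3129^6·0.9498^0 = +0.000938
  k=1: (−1)^1·36.0000/(4)·0.3129^4·0.9498^2 = -0.077781
  k=2: (−1)^2·36.0000/(4)·0.3129^2·0.9498^4 = +0.716897
  k=3: (−1)^3·36.0000/(36)·0.3129^0·0.9498^6 = -0.734170
d^3_{0,0}(2.5052) = +0.000938 -0.077781 +0.716897 -0.734170 = -0.094116
D = (+1.000000+0.000000i)·(-0.094116)·(+1.000000+0.000000i) = -0.094116+0.000000i

Re=-0.0941 Im=0.0000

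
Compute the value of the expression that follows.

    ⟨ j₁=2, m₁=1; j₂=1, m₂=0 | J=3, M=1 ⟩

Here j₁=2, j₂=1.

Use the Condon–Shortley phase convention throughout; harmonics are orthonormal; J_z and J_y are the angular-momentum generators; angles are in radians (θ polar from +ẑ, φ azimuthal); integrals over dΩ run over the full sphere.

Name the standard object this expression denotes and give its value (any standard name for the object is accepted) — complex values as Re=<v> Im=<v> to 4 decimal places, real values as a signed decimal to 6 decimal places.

Clebsch–Gordan coefficient, +√(8/15) ≈ +0.730297

This is a Clebsch–Gordan (vector-coupling) coefficient.
triangle: 0!*4!*2!/7! = 48/5040
(j±m)!: 3!*1!*1!*1!*4!*2! = 288
prefactor² = (2J+1)*Δ*N² = 96/5
  k=0: +1/(0!*0!*1!*1!*3!*1!) = 1/6
Σ = 1/6  ⇒  CG² = 96/5*(1/6)² = 8/15
CG = +√(8/15) = +0.730297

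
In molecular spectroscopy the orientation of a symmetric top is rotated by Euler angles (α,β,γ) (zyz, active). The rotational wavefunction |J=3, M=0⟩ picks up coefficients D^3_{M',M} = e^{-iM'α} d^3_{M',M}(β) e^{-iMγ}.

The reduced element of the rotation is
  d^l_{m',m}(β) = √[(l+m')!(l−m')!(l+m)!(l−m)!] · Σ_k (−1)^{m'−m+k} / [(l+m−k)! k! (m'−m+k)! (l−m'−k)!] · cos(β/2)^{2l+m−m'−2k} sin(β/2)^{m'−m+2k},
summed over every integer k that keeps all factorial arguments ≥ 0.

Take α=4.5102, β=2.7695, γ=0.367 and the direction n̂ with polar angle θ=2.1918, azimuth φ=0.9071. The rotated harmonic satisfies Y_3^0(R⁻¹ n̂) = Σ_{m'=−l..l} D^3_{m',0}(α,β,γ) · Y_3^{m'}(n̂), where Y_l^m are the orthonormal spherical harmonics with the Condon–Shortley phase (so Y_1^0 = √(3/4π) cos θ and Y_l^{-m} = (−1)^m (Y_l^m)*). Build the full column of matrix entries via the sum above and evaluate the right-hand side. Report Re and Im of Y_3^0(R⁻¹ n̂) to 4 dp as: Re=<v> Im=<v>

Need the full column D^3_{m',0} for m'=−3..3 at α=4.5102, β=2.7695, γ=0.3670.
cos(β/2)=0.184975, sin(β/2)=0.982743
d^3_{-3,0}: single k=3 term ⇒ +0.026864;  D = +0.015314+0.022072i
d^3_{-2,0}: k∈[2..3] ⇒ +0.006193 -0.174802 = -0.168609;  D = +0.155010-0.066339i
d^3_{-1,0}: k∈[1..3] ⇒ +0.000737 -0.062427 +0.587359 = +0.525670;  D = -0.105562-0.514961i
d^3_{0,0}: k∈[0..3] ⇒ +0.000040 -0.010176 +0.287229 -0.900825 = -0.623732;  D = -0.623732+0.000000i
d^3_{1,0}: k∈[0..2] ⇒ -0.000737 +0.062427 -0.587359 = -0.525670;  D = +0.105562-0.514961i
d^3_{2,0}: k∈[0..1] ⇒ +0.006193 -0.174802 = -0.168609;  D = +0.155010+0.066339i
d^3_{3,0}: single k=0 term ⇒ -0.026864;  D = -0.015314+0.022072i
Y_3^{m'}(θ=2.1918,φ=0.9071) and Σ D·Y over m':
  (+0.0153+0.0221i)·(-0.2049-0.0916i)  (+0.1550-0.0663i)·(+0.0948+0.3817i)  (-0.1056-0.5150i)·(+0.1122-0.1434i)  (-0.6237+0.0000i)·(+0.2838+0.0000i)  (+0.1056-0.5150i)·(-0.1122-0.1434i)  (+0.1550+0.0663i)·(+0.0948-0.3817i)  (-0.0153+0.0221i)·(+0.2049-0.0916i)
Y_3^0(R⁻¹ n̂) = -0.270647+0.000000i

Re=-0.2706 Im=0.0000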